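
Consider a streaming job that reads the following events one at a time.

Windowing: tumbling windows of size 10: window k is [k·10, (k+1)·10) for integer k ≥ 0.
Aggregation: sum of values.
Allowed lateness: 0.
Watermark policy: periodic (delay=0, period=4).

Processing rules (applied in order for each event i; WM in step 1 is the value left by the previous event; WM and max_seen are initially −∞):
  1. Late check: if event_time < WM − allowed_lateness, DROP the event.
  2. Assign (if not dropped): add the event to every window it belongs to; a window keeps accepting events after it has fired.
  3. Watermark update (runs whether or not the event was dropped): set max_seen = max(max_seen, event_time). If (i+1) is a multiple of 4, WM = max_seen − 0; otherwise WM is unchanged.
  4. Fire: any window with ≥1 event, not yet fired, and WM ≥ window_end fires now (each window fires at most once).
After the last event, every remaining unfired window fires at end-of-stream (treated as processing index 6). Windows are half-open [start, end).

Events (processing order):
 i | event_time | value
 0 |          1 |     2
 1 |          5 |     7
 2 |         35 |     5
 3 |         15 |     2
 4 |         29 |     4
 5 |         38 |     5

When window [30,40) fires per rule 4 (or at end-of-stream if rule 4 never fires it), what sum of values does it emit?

10

i=0 t=1 v=2: → [0,10); WM=−∞
i=1 t=5 v=7: → [0,10); WM=−∞
i=2 t=35 v=5: → [30,40); WM=−∞
i=3 t=15 v=2: → [10,20); WM=35; [0,10) fires=9 [10,20) fires=2
i=4 t=29 v=4: DROP (t<35-0); WM=35
i=5 t=38 v=5: → [30,40); WM=35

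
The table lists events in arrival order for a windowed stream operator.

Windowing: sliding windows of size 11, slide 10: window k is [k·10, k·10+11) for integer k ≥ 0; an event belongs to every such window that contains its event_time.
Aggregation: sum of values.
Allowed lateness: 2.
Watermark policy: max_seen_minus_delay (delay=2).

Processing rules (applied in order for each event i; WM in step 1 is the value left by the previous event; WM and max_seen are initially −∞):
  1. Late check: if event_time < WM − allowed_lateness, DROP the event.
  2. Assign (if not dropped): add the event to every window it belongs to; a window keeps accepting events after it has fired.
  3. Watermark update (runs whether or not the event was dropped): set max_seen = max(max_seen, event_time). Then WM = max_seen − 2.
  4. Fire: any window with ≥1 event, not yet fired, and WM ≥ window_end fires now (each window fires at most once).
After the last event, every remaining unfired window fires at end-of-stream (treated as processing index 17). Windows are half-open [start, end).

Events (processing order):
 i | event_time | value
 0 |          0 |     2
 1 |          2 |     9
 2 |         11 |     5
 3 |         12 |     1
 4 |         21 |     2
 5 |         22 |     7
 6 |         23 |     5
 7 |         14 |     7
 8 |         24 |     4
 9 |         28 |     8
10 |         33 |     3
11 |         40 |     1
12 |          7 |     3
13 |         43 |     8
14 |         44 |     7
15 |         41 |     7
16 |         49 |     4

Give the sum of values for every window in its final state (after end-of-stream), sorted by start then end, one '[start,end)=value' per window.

[0,11)=11 [10,21)=6 [20,31)=26 [30,41)=4 [40,51)=27

i=0 t=0 v=2: → [0,11); WM=-2
i=1 t=2 v=9: → [0,11); WM=0
i=2 t=11 v=5: → [10,21); WM=9
i=3 t=12 v=1: → [10,21); WM=10
i=4 t=21 v=2: → [20,31); WM=19; [0,11) fires=11
i=5 t=22 v=7: → [20,31); WM=20
i=6 t=23 v=5: → [20,31); WM=21; [10,21) fires=6
i=7 t=14 v=7: DROP (t<21-2); WM=21
i=8 t=24 v=4: → [20,31); WM=22
i=9 t=28 v=8: → [20,31); WM=26
i=10 t=33 v=3: → [30,41); WM=31; [20,31) fires=26
i=11 t=40 v=1: → [40,51),[30,41); WM=38
i=12 t=7 v=3: DROP (t<38-2); WM=38
i=13 t=43 v=8: → [40,51); WM=41; [30,41) fires=4
i=14 t=44 v=7: → [40,51); WM=42
i=15 t=41 v=7: → [40,51); WM=42
i=16 t=49 v=4: → [40,51); WM=47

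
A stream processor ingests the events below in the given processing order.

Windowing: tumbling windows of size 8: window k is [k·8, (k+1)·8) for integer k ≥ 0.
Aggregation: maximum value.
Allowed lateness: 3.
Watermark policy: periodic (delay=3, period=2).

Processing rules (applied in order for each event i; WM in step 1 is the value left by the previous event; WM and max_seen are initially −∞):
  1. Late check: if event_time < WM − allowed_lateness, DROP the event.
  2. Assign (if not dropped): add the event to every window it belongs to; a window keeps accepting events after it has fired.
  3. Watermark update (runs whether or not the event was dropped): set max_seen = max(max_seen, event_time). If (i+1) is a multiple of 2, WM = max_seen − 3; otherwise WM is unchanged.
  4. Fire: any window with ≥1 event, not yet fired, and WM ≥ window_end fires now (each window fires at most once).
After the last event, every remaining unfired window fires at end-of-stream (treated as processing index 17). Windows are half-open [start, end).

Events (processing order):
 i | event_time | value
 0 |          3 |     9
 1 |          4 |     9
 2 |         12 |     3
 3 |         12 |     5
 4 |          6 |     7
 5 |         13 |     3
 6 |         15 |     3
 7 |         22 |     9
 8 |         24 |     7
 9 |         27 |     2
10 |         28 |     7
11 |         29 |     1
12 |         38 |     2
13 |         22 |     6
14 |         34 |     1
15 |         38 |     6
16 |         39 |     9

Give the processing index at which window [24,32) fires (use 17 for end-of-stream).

13

i=0 t=3 v=9: → [0,8); WM=−∞
i=1 t=4 v=9: → [0,8); WM=1
i=2 t=12 v=3: → [8,16); WM=1
i=3 t=12 v=5: → [8,16); WM=9; [0,8) fires=9
i=4 t=6 v=7: → [0,8); WM=9
i=5 t=13 v=3: → [8,16); WM=10
i=6 t=15 v=3: → [8,16); WM=10
i=7 t=22 v=9: → [16,24); WM=19; [8,16) fires=5
i=8 t=24 v=7: → [24,32); WM=19
i=9 t=27 v=2: → [24,32); WM=24; [16,24) fires=9
i=10 t=28 v=7: → [24,32); WM=24
i=11 t=29 v=1: → [24,32); WM=26
i=12 t=38 v=2: → [32,40); WM=26
i=13 t=22 v=6: DROP (t<26-3); WM=35; [24,32) fires=7
i=14 t=34 v=1: → [32,40); WM=35
i=15 t=38 v=6: → [32,40); WM=35
i=16 t=39 v=9: → [32,40); WM=35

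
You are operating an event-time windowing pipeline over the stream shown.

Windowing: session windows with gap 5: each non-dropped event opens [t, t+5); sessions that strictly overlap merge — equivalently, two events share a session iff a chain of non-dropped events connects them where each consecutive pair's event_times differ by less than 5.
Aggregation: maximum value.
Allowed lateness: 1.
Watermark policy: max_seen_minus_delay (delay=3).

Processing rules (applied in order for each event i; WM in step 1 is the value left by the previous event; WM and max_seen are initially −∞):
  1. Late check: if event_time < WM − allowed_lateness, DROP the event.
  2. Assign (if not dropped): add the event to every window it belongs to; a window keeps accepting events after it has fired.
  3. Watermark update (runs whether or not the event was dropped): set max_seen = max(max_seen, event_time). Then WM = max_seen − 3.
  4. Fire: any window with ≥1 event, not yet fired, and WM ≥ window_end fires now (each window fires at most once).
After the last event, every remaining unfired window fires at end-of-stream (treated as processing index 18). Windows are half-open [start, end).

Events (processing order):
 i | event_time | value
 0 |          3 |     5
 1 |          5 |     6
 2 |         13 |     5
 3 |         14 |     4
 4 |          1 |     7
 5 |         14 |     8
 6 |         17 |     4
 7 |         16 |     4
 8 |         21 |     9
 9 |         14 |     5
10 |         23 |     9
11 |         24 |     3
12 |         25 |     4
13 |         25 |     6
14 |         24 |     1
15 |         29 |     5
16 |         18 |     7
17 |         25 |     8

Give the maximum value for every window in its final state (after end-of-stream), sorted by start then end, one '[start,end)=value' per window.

[3,10)=6 [13,34)=9

i=0 t=3 v=5: → [3,8); WM=0
i=1 t=5 v=6: → [3,10); WM=2
i=2 t=13 v=5: → [13,18); WM=10
i=3 t=14 v=4: → [13,19); WM=11
i=4 t=1 v=7: DROP (t<11-1); WM=11
i=5 t=14 v=8: → [13,19); WM=11
i=6 t=17 v=4: → [13,22); WM=14
i=7 t=16 v=4: → [13,22); WM=14
i=8 t=21 v=9: → [13,26); WM=18
i=9 t=14 v=5: DROP (t<18-1); WM=18
i=10 t=23 v=9: → [13,28); WM=20
i=11 t=24 v=3: → [13,29); WM=21
i=12 t=25 v=4: → [13,30); WM=22
i=13 t=25 v=6: → [13,30); WM=22
i=14 t=24 v=1: → [13,30); WM=22
i=15 t=29 v=5: → [13,34); WM=26
i=16 t=18 v=7: DROP (t<26-1); WM=26
i=17 t=25 v=8: → [13,34); WM=26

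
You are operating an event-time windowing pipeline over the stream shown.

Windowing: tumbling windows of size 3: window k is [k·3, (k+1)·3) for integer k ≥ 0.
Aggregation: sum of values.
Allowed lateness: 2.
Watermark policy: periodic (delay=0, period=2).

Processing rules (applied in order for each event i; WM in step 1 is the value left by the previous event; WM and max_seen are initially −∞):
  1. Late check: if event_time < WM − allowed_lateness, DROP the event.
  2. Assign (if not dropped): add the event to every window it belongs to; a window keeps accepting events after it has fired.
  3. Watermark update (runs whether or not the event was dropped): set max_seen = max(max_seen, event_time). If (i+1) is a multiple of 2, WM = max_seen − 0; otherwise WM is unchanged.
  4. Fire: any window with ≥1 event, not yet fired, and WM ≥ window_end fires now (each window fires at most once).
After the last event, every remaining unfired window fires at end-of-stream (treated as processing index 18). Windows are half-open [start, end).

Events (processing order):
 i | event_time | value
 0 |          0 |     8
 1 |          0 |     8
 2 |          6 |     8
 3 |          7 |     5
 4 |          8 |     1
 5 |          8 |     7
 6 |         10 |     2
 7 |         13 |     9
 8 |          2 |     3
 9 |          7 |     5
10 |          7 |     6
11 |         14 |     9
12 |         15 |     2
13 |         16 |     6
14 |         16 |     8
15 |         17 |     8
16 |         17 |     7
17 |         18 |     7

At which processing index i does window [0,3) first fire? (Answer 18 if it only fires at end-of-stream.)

i=0 t=0 v=8: → [0,3); WM=−∞
i=1 t=0 v=8: → [0,3); WM=0
i=2 t=6 v=8: → [6,9); WM=0
i=3 t=7 v=5: → [6,9); WM=7; [0,3) fires=16
i=4 t=8 v=1: → [6,9); WM=7
i=5 t=8 v=7: → [6,9); WM=8
i=6 t=10 v=2: → [9,12); WM=8
i=7 t=13 v=9: → [12,15); WM=13; [6,9) fires=21 [9,12) fires=2
i=8 t=2 v=3: DROP (t<13-2); WM=13
i=9 t=7 v=5: DROP (t<13-2); WM=13
i=10 t=7 v=6: DROP (t<13-2); WM=13
i=11 t=14 v=9: → [12,15); WM=14
i=12 t=15 v=2: → [15,18); WM=14
i=13 t=16 v=6: → [15,18); WM=16; [12,15) fires=18
i=14 t=16 v=8: → [15,18); WM=16
i=15 t=17 v=8: → [15,18); WM=17
i=16 t=17 v=7: → [15,18); WM=17
i=17 t=18 v=7: → [18,21); WM=18; [15,18) fires=31

3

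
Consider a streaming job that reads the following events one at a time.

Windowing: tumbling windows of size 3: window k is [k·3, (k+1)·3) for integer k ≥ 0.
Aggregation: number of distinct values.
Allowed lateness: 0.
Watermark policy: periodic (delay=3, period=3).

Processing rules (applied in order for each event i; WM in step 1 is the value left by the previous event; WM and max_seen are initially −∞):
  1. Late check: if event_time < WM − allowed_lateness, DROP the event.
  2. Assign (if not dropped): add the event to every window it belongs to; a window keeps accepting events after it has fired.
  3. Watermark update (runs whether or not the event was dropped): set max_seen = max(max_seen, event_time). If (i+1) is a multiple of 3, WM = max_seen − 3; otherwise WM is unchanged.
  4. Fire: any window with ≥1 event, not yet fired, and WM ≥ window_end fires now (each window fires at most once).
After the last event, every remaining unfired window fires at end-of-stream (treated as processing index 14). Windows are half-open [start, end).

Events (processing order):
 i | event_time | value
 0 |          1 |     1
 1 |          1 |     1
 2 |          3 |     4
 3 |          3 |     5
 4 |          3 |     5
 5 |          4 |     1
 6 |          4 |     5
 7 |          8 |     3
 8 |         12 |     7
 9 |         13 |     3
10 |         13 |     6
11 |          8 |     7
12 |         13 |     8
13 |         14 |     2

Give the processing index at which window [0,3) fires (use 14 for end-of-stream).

i=0 t=1 v=1: → [0,3); WM=−∞
i=1 t=1 v=1: → [0,3); WM=−∞
i=2 t=3 v=4: → [3,6); WM=0
i=3 t=3 v=5: → [3,6); WM=0
i=4 t=3 v=5: → [3,6); WM=0
i=5 t=4 v=1: → [3,6); WM=1
i=6 t=4 v=5: → [3,6); WM=1
i=7 t=8 v=3: → [6,9); WM=1
i=8 t=12 v=7: → [12,15); WM=9; [0,3) fires=1 [3,6) fires=3 [6,9) fires=1
i=9 t=13 v=3: → [12,15); WM=9
i=10 t=13 v=6: → [12,15); WM=9
i=11 t=8 v=7: DROP (t<9-0); WM=10
i=12 t=13 v=8: → [12,15); WM=10
i=13 t=14 v=2: → [12,15); WM=10

8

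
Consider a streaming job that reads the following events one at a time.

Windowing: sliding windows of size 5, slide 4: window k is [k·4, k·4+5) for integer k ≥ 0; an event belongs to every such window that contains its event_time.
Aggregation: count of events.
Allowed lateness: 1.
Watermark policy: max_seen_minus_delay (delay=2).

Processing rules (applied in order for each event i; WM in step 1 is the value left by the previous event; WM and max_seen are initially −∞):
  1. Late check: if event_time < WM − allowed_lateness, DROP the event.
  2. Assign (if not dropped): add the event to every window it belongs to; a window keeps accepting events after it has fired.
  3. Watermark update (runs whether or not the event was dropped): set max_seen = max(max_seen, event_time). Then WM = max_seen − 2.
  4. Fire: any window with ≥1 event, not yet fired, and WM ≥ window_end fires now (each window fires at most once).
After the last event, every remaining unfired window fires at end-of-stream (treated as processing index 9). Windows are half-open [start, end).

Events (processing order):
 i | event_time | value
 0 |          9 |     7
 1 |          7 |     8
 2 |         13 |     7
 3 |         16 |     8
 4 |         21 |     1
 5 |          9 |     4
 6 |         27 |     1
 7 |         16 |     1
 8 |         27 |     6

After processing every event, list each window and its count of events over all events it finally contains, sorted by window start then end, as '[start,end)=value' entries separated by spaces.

[4,9)=1 [8,13)=1 [12,17)=2 [16,21)=1 [20,25)=1 [24,29)=2

i=0 t=9 v=7: → [8,13); WM=7
i=1 t=7 v=8: → [4,9); WM=7
i=2 t=13 v=7: → [12,17); WM=11; [4,9) fires=1
i=3 t=16 v=8: → [16,21),[12,17); WM=14; [8,13) fires=1
i=4 t=21 v=1: → [20,25); WM=19; [12,17) fires=2
i=5 t=9 v=4: DROP (t<19-1); WM=19
i=6 t=27 v=1: → [24,29); WM=25; [16,21) fires=1 [20,25) fires=1
i=7 t=16 v=1: DROP (t<25-1); WM=25
i=8 t=27 v=6: → [24,29); WM=25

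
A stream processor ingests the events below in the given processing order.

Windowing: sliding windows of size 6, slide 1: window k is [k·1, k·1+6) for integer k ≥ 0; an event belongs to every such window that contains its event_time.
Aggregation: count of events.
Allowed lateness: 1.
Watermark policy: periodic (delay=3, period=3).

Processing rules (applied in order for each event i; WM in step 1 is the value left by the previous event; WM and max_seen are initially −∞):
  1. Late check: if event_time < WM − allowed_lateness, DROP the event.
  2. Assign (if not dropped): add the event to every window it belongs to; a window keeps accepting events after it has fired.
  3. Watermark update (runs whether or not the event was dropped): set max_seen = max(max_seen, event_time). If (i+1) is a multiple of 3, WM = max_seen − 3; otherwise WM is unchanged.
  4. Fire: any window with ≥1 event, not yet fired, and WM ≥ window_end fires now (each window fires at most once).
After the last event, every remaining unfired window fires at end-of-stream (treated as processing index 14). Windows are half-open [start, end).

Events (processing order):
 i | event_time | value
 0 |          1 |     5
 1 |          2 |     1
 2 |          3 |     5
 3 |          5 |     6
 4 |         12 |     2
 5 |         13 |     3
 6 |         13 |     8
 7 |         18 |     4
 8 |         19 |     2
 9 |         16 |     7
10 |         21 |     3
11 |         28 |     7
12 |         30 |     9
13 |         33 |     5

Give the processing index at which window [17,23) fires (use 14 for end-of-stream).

i=0 t=1 v=5: → [1,7),[0,6); WM=−∞
i=1 t=2 v=1: → [2,8),[1,7),[0,6); WM=−∞
i=2 t=3 v=5: → [3,9),[2,8),[1,7),[0,6); WM=0
i=3 t=5 v=6: → [5,11),[4,10),[3,9),[2,8),[1,7),[0,6); WM=0
i=4 t=12 v=2: → [12,18),[11,17),[10,16),[9,15),[8,14),[7,13); WM=0
i=5 t=13 v=3: → [13,19),[12,18),[11,17),[10,16),[9,15),[8,14); WM=10; [0,6) fires=4 [1,7) fires=4 [2,8) fires=3 [3,9) fires=2 [4,10) fires=1
i=6 t=13 v=8: → [13,19),[12,18),[11,17),[10,16),[9,15),[8,14); WM=10
i=7 t=18 v=4: → [18,24),[17,23),[16,22),[15,21),[14,20),[13,19); WM=10
i=8 t=19 v=2: → [19,25),[18,24),[17,23),[16,22),[15,21),[14,20); WM=16; [5,11) fires=1 [7,13) fires=1 [8,14) fires=3 [9,15) fires=3 [10,16) fires=3
i=9 t=16 v=7: → [16,22),[15,21),[14,20),[13,19),[12,18),[11,17); WM=16
i=10 t=21 v=3: → [21,27),[20,26),[19,25),[18,24),[17,23),[16,22); WM=16
i=11 t=28 v=7: → [28,34),[27,33),[26,32),[25,31),[24,30),[23,29); WM=25; [11,17) fires=4 [12,18) fires=4 [13,19) fires=4 [14,20) fires=3 [15,21) fires=3 [16,22) fires=4 [17,23) fires=3 [18,24) fires=3 [19,25) fires=2
i=12 t=30 v=9: → [30,36),[29,35),[28,34),[27,33),[26,32),[25,31); WM=25
i=13 t=33 v=5: → [33,39),[32,38),[31,37),[30,36),[29,35),[28,34); WM=25

11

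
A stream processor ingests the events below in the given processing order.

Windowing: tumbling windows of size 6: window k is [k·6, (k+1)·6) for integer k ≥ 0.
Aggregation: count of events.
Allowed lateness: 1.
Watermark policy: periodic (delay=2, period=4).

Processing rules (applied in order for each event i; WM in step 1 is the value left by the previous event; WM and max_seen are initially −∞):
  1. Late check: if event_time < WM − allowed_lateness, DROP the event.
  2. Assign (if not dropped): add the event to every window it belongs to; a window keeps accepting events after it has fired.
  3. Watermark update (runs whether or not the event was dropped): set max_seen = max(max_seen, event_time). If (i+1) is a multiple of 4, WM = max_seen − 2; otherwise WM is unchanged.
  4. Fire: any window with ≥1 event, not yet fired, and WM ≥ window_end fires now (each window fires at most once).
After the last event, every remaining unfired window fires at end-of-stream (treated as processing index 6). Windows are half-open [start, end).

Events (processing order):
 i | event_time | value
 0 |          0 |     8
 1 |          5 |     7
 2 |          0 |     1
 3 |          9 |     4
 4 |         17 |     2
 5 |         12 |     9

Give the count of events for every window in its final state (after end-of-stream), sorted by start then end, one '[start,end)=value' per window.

[0,6)=3 [6,12)=1 [12,18)=2

i=0 t=0 v=8: → [0,6); WM=−∞
i=1 t=5 v=7: → [0,6); WM=−∞
i=2 t=0 v=1: → [0,6); WM=−∞
i=3 t=9 v=4: → [6,12); WM=7; [0,6) fires=3
i=4 t=17 v=2: → [12,18); WM=7
i=5 t=12 v=9: → [12,18); WM=7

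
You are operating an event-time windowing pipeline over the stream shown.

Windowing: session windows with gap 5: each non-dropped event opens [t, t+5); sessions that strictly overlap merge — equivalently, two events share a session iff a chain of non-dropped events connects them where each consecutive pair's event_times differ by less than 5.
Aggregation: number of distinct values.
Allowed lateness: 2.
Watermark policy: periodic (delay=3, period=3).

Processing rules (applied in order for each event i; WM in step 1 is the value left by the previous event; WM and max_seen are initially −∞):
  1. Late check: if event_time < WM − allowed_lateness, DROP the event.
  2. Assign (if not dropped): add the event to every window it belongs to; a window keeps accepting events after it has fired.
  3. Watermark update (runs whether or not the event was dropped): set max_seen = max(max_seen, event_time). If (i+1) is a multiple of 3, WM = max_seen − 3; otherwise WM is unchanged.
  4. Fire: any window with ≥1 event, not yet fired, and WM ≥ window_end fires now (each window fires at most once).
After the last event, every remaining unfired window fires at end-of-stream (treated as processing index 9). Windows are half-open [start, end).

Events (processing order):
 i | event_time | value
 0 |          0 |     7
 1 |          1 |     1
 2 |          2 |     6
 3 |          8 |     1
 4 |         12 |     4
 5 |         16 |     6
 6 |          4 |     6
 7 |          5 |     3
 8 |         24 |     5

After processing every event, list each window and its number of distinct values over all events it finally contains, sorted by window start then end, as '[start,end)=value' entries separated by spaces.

i=0 t=0 v=7: → [0,5); WM=−∞
i=1 t=1 v=1: → [0,6); WM=−∞
i=2 t=2 v=6: → [0,7); WM=-1
i=3 t=8 v=1: → [8,13); WM=-1
i=4 t=12 v=4: → [8,17); WM=-1
i=5 t=16 v=6: → [8,21); WM=13
i=6 t=4 v=6: DROP (t<13-2); WM=13
i=7 t=5 v=3: DROP (t<13-2); WM=13
i=8 t=24 v=5: → [24,29); WM=21

[0,7)=3 [8,21)=3 [24,29)=1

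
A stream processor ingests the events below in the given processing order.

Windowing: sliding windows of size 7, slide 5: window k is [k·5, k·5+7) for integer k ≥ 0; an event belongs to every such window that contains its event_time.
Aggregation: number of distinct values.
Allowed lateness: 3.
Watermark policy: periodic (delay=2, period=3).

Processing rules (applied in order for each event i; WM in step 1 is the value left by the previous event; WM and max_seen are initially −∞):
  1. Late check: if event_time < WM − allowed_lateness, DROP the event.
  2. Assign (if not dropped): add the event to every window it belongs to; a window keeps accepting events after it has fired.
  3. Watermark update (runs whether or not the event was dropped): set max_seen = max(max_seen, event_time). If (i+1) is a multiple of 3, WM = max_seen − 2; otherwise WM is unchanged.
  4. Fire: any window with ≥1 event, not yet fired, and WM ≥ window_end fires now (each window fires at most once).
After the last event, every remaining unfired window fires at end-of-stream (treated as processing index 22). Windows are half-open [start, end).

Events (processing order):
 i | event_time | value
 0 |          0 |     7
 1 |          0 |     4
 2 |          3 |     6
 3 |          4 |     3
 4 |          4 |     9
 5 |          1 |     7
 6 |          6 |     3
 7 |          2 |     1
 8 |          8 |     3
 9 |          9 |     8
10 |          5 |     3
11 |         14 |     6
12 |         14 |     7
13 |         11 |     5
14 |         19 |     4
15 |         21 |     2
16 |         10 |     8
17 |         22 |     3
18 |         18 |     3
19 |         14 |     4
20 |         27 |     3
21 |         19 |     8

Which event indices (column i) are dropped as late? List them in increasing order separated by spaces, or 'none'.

16 19 21

i=0 t=0 v=7: → [0,7); WM=−∞
i=1 t=0 v=4: → [0,7); WM=−∞
i=2 t=3 v=6: → [0,7); WM=1
i=3 t=4 v=3: → [0,7); WM=1
i=4 t=4 v=9: → [0,7); WM=1
i=5 t=1 v=7: → [0,7); WM=2
i=6 t=6 v=3: → [5,12),[0,7); WM=2
i=7 t=2 v=1: → [0,7); WM=2
i=8 t=8 v=3: → [5,12); WM=6
i=9 t=9 v=8: → [5,12); WM=6
i=10 t=5 v=3: → [5,12),[0,7); WM=6
i=11 t=14 v=6: → [10,17); WM=12; [0,7) fires=6 [5,12) fires=2
i=12 t=14 v=7: → [10,17); WM=12
i=13 t=11 v=5: → [10,17),[5,12); WM=12
i=14 t=19 v=4: → [15,22); WM=17; [10,17) fires=3
i=15 t=21 v=2: → [20,27),[15,22); WM=17
i=16 t=10 v=8: DROP (t<17-3); WM=17
i=17 t=22 v=3: → [20,27); WM=20
i=18 t=18 v=3: → [15,22); WM=20
i=19 t=14 v=4: DROP (t<20-3); WM=20
i=20 t=27 v=3: → [25,32); WM=25; [15,22) fires=3
i=21 t=19 v=8: DROP (t<25-3); WM=25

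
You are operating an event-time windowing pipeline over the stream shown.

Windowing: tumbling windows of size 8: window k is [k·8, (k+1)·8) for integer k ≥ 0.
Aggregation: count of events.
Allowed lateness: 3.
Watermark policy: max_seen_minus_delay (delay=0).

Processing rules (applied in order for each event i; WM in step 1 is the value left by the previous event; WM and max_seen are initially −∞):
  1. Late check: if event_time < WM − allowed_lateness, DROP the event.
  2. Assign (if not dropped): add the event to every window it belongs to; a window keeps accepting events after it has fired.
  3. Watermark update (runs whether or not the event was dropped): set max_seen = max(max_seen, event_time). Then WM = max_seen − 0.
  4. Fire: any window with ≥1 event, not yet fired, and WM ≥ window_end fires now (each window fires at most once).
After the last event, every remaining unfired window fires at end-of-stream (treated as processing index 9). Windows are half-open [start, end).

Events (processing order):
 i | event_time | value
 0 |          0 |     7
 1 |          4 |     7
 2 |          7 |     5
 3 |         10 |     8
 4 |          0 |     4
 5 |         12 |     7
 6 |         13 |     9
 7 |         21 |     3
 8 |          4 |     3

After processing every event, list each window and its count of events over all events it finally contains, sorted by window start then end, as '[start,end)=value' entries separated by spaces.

i=0 t=0 v=7: → [0,8); WM=0
i=1 t=4 v=7: → [0,8); WM=4
i=2 t=7 v=5: → [0,8); WM=7
i=3 t=10 v=8: → [8,16); WM=10; [0,8) fires=3
i=4 t=0 v=4: DROP (t<10-3); WM=10
i=5 t=12 v=7: → [8,16); WM=12
i=6 t=13 v=9: → [8,16); WM=13
i=7 t=21 v=3: → [16,24); WM=21; [8,16) fires=3
i=8 t=4 v=3: DROP (t<21-3); WM=21

[0,8)=3 [8,16)=3 [16,24)=1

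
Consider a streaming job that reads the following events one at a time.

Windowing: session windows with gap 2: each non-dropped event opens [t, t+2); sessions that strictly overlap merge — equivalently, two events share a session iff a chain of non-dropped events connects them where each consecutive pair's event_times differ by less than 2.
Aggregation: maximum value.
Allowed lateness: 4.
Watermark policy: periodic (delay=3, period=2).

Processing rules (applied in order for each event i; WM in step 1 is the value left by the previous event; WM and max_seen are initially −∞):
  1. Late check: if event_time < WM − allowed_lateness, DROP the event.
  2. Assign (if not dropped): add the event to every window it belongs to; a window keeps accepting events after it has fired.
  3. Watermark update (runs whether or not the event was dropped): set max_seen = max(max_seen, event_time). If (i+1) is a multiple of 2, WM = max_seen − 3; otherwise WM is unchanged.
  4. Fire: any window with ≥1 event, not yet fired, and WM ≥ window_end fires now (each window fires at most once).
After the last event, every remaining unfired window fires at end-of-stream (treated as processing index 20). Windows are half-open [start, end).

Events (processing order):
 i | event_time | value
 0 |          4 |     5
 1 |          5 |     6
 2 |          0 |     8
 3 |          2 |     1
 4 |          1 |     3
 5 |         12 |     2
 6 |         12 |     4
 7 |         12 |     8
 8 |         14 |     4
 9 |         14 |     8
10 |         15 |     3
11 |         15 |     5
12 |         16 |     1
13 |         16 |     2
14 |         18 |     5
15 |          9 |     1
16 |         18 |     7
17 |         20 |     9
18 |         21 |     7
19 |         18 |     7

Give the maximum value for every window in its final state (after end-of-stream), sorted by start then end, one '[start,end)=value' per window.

[0,4)=8 [4,7)=6 [9,11)=1 [12,14)=8 [14,18)=8 [18,20)=7 [20,23)=9

i=0 t=4 v=5: → [4,6); WM=−∞
i=1 t=5 v=6: → [4,7); WM=2
i=2 t=0 v=8: → [0,2); WM=2
i=3 t=2 v=1: → [2,4); WM=2
i=4 t=1 v=3: → [0,4); WM=2
i=5 t=12 v=2: → [12,14); WM=9
i=6 t=12 v=4: → [12,14); WM=9
i=7 t=12 v=8: → [12,14); WM=9
i=8 t=14 v=4: → [14,16); WM=9
i=9 t=14 v=8: → [14,16); WM=11
i=10 t=15 v=3: → [14,17); WM=11
i=11 t=15 v=5: → [14,17); WM=12
i=12 t=16 v=1: → [14,18); WM=12
i=13 t=16 v=2: → [14,18); WM=13
i=14 t=18 v=5: → [18,20); WM=13
i=15 t=9 v=1: → [9,11); WM=15
i=16 t=18 v=7: → [18,20); WM=15
i=17 t=20 v=9: → [20,22); WM=17
i=18 t=21 v=7: → [20,23); WM=17
i=19 t=18 v=7: → [18,20); WM=18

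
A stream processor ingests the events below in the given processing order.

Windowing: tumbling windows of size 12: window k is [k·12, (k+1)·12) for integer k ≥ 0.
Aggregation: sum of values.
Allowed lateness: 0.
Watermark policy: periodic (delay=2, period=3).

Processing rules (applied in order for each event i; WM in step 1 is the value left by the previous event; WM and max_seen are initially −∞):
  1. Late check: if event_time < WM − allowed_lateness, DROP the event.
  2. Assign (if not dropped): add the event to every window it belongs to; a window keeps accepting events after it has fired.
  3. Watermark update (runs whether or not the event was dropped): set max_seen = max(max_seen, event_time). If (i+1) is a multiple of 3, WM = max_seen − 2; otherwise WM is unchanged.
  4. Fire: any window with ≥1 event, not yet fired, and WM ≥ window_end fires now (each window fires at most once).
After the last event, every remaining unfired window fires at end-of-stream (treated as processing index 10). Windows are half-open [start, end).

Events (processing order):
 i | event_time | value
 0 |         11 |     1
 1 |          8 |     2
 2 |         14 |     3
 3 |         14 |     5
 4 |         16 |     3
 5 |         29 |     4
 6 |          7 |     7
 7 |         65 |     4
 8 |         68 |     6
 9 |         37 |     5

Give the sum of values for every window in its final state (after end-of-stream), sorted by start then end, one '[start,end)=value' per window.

[0,12)=3 [12,24)=11 [24,36)=4 [60,72)=10

i=0 t=11 v=1: → [0,12); WM=−∞
i=1 t=8 v=2: → [0,12); WM=−∞
i=2 t=14 v=3: → [12,24); WM=12; [0,12) fires=3
i=3 t=14 v=5: → [12,24); WM=12
i=4 t=16 v=3: → [12,24); WM=12
i=5 t=29 v=4: → [24,36); WM=27; [12,24) fires=11
i=6 t=7 v=7: DROP (t<27-0); WM=27
i=7 t=65 v=4: → [60,72); WM=27
i=8 t=68 v=6: → [60,72); WM=66; [24,36) fires=4
i=9 t=37 v=5: DROP (t<66-0); WM=66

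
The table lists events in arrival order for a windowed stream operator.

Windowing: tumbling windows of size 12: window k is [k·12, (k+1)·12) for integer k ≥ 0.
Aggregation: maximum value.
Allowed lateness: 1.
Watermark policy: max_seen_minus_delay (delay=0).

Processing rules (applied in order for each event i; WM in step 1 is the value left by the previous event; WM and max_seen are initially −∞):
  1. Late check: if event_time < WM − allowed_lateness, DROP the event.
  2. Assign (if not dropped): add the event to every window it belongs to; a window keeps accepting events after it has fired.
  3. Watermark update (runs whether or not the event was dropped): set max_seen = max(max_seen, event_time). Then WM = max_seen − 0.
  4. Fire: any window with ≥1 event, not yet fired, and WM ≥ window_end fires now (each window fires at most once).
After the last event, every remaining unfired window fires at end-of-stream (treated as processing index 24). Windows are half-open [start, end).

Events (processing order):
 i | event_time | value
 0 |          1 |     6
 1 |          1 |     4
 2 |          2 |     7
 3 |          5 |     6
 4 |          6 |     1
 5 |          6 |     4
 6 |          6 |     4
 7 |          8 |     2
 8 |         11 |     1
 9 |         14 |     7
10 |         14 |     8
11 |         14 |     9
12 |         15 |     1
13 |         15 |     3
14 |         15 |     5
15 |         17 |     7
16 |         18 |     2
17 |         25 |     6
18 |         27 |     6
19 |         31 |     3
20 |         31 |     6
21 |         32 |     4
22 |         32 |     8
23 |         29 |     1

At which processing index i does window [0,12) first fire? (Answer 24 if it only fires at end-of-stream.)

9

i=0 t=1 v=6: → [0,12); WM=1
i=1 t=1 v=4: → [0,12); WM=1
i=2 t=2 v=7: → [0,12); WM=2
i=3 t=5 v=6: → [0,12); WM=5
i=4 t=6 v=1: → [0,12); WM=6
i=5 t=6 v=4: → [0,12); WM=6
i=6 t=6 v=4: → [0,12); WM=6
i=7 t=8 v=2: → [0,12); WM=8
i=8 t=11 v=1: → [0,12); WM=11
i=9 t=14 v=7: → [12,24); WM=14; [0,12) fires=7
i=10 t=14 v=8: → [12,24); WM=14
i=11 t=14 v=9: → [12,24); WM=14
i=12 t=15 v=1: → [12,24); WM=15
i=13 t=15 v=3: → [12,24); WM=15
i=14 t=15 v=5: → [12,24); WM=15
i=15 t=17 v=7: → [12,24); WM=17
i=16 t=18 v=2: → [12,24); WM=18
i=17 t=25 v=6: → [24,36); WM=25; [12,24) fires=9
i=18 t=27 v=6: → [24,36); WM=27
i=19 t=31 v=3: → [24,36); WM=31
i=20 t=31 v=6: → [24,36); WM=31
i=21 t=32 v=4: → [24,36); WM=32
i=22 t=32 v=8: → [24,36); WM=32
i=23 t=29 v=1: DROP (t<32-1); WM=32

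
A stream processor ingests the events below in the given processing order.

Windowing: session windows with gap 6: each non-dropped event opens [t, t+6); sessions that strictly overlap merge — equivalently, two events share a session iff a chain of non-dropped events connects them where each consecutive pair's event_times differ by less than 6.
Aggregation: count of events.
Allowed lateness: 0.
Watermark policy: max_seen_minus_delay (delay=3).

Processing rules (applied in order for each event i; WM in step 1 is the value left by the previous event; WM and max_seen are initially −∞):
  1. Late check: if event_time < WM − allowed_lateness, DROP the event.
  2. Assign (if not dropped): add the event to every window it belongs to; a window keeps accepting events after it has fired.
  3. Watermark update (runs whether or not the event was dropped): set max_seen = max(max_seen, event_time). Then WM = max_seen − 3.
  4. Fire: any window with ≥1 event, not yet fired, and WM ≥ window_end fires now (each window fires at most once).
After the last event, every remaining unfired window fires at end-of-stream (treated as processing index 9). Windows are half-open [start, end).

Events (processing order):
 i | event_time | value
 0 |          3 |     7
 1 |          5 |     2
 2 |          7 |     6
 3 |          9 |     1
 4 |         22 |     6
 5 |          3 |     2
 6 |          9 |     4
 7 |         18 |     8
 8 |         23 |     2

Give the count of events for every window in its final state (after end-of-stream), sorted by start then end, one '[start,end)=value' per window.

i=0 t=3 v=7: → [3,9); WM=0
i=1 t=5 v=2: → [3,11); WM=2
i=2 t=7 v=6: → [3,13); WM=4
i=3 t=9 v=1: → [3,15); WM=6
i=4 t=22 v=6: → [22,28); WM=19
i=5 t=3 v=2: DROP (t<19-0); WM=19
i=6 t=9 v=4: DROP (t<19-0); WM=19
i=7 t=18 v=8: DROP (t<19-0); WM=19
i=8 t=23 v=2: → [22,29); WM=20

[3,15)=4 [22,29)=2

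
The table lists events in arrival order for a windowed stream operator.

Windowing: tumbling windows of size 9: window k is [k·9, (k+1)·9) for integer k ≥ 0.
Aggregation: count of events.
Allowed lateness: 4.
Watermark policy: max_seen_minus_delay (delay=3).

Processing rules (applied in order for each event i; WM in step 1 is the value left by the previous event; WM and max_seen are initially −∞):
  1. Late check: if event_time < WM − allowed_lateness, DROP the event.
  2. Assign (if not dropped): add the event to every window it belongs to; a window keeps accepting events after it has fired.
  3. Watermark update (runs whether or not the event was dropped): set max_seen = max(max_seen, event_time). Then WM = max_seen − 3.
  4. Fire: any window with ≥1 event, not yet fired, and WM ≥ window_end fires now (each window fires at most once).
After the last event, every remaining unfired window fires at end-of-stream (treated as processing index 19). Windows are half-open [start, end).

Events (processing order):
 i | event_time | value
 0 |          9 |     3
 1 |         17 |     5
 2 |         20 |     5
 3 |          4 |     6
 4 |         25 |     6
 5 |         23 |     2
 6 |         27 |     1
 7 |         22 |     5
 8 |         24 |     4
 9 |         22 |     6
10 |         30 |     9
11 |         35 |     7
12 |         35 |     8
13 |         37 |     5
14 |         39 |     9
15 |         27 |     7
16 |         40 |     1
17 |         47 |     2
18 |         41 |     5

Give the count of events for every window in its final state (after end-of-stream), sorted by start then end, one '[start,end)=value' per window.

[9,18)=2 [18,27)=6 [27,36)=4 [36,45)=4 [45,54)=1

i=0 t=9 v=3: → [9,18); WM=6
i=1 t=17 v=5: → [9,18); WM=14
i=2 t=20 v=5: → [18,27); WM=17
i=3 t=4 v=6: DROP (t<17-4); WM=17
i=4 t=25 v=6: → [18,27); WM=22; [9,18) fires=2
i=5 t=23 v=2: → [18,27); WM=22
i=6 t=27 v=1: → [27,36); WM=24
i=7 t=22 v=5: → [18,27); WM=24
i=8 t=24 v=4: → [18,27); WM=24
i=9 t=22 v=6: → [18,27); WM=24
i=10 t=30 v=9: → [27,36); WM=27; [18,27) fires=6
i=11 t=35 v=7: → [27,36); WM=32
i=12 t=35 v=8: → [27,36); WM=32
i=13 t=37 v=5: → [36,45); WM=34
i=14 t=39 v=9: → [36,45); WM=36; [27,36) fires=4
i=15 t=27 v=7: DROP (t<36-4); WM=36
i=16 t=40 v=1: → [36,45); WM=37
i=17 t=47 v=2: → [45,54); WM=44
i=18 t=41 v=5: → [36,45); WM=44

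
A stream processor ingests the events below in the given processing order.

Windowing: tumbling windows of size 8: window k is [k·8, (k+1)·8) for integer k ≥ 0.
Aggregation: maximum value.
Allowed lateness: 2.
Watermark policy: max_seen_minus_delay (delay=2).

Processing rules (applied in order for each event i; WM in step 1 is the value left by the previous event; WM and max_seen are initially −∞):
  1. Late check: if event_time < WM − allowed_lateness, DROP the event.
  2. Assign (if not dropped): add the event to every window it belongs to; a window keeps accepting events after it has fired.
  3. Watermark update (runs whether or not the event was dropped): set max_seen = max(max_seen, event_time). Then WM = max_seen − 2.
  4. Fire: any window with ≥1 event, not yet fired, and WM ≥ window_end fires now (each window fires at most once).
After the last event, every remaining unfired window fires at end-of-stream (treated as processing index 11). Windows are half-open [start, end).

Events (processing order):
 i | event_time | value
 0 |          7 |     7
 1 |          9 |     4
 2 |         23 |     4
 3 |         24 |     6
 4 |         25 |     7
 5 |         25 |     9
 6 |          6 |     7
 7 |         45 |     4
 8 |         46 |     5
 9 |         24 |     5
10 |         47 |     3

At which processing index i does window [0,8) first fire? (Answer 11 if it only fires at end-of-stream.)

i=0 t=7 v=7: → [0,8); WM=5
i=1 t=9 v=4: → [8,16); WM=7
i=2 t=23 v=4: → [16,24); WM=21; [0,8) fires=7 [8,16) fires=4
i=3 t=24 v=6: → [24,32); WM=22
i=4 t=25 v=7: → [24,32); WM=23
i=5 t=25 v=9: → [24,32); WM=23
i=6 t=6 v=7: DROP (t<23-2); WM=23
i=7 t=45 v=4: → [40,48); WM=43; [16,24) fires=4 [24,32) fires=9
i=8 t=46 v=5: → [40,48); WM=44
i=9 t=24 v=5: DROP (t<44-2); WM=44
i=10 t=47 v=3: → [40,48); WM=45

2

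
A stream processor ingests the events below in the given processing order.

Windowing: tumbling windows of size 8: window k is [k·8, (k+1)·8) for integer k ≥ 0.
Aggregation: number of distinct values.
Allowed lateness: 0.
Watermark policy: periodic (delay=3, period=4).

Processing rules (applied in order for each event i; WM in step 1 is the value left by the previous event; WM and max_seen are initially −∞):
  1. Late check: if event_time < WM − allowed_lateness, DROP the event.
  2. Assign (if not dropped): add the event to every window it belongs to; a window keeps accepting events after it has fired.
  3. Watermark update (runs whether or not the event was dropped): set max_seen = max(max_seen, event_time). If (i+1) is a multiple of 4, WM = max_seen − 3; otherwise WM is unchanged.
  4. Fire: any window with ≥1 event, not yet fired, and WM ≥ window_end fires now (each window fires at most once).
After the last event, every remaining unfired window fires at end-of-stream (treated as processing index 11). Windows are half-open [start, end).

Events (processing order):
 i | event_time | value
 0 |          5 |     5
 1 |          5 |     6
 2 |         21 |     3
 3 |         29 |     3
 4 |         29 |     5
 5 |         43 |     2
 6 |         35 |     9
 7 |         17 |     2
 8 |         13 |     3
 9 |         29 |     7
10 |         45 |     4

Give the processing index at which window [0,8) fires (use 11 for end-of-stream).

i=0 t=5 v=5: → [0,8); WM=−∞
i=1 t=5 v=6: → [0,8); WM=−∞
i=2 t=21 v=3: → [16,24); WM=−∞
i=3 t=29 v=3: → [24,32); WM=26; [0,8) fires=2 [16,24) fires=1
i=4 t=29 v=5: → [24,32); WM=26
i=5 t=43 v=2: → [40,48); WM=26
i=6 t=35 v=9: → [32,40); WM=26
i=7 t=17 v=2: DROP (t<26-0); WM=40; [24,32) fires=2 [32,40) fires=1
i=8 t=13 v=3: DROP (t<40-0); WM=40
i=9 t=29 v=7: DROP (t<40-0); WM=40
i=10 t=45 v=4: → [40,48); WM=40

3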